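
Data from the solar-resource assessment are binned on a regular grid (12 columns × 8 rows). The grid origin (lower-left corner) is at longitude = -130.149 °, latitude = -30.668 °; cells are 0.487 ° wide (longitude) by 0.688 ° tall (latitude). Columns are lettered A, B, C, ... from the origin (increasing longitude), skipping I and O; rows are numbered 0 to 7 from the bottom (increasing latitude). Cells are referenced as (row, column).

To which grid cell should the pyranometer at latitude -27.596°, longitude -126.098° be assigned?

Column index: ⌊(-126.098 − -130.149) / 0.487⌋ = ⌊8.318⌋ = 8 → column J
Row offset from origin: ⌊(-27.596 − -30.668) / 0.688⌋ = ⌊4.465⌋ = 4 → row 4

(4, J)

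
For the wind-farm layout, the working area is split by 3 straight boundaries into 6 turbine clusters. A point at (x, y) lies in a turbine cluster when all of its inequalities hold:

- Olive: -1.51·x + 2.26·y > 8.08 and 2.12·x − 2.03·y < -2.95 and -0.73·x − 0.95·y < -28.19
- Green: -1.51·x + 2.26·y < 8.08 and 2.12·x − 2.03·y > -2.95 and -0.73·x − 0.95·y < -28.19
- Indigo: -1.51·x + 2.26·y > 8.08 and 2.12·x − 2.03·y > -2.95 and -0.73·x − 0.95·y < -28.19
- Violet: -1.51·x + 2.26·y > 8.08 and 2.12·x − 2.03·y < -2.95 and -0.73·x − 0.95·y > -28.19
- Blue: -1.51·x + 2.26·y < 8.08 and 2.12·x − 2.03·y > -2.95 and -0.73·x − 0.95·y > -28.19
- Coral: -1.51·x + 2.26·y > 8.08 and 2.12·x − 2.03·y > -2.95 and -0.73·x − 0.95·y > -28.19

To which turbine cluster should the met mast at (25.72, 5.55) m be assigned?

Blue

-1.51·25.72 + 2.26·5.55 = -26.294, which is < 8.08
2.12·25.72 − 2.03·5.55 = 43.260, which is > -2.95
-0.73·25.72 − 0.95·5.55 = -24.048, which is > -28.19
This sign pattern matches Blue.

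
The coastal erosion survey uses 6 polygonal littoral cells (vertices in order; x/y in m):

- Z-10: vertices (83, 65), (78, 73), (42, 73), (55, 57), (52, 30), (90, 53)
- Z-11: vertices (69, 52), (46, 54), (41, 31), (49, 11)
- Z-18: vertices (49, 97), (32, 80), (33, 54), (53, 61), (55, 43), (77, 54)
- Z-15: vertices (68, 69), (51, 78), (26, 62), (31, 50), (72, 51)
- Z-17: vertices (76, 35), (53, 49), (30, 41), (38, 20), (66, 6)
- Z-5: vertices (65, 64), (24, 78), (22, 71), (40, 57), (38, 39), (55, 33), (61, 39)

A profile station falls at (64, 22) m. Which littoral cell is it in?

Cast a ray rightward from (64, 22). For each polygon, the edges (by vertex number in listed order) whose endpoints lie on opposite sides of y = 22, where each meets that height, and whether that is right or left of the point:
Z-10: no edge straddles that height → 0 crossings.
Z-11: 3–4 at x≈44.6 (left), 4–1 at x≈54.4 (left) → 0 crossings.
Z-18: no edge straddles that height → 0 crossings.
Z-15: no edge straddles that height → 0 crossings.
Z-17: 3–4 at x≈37.2 (left), 5–1 at x≈71.5 (right) → 1 crossing.
Z-5: no edge straddles that height → 0 crossings.
Only Z-17 has an odd count, so the point is inside Z-17.

Z-17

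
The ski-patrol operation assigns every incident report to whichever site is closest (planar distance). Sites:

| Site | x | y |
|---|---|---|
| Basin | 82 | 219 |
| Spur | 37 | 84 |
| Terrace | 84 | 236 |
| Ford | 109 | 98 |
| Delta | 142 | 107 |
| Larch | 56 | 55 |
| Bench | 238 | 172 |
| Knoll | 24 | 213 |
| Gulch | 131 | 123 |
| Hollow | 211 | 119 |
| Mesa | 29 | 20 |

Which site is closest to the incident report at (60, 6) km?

Squared distances to each site:
Basin: 45853.000; Spur: 6613.000; Terrace: 53476.000; Ford: 10865.000; Delta: 16925.000; Larch: 2417.000; Bench: 59240.000; Knoll: 44145.000; Gulch: 18730.000; Hollow: 35570.000; Mesa: 1157.000.
Minimum at Mesa.

Mesa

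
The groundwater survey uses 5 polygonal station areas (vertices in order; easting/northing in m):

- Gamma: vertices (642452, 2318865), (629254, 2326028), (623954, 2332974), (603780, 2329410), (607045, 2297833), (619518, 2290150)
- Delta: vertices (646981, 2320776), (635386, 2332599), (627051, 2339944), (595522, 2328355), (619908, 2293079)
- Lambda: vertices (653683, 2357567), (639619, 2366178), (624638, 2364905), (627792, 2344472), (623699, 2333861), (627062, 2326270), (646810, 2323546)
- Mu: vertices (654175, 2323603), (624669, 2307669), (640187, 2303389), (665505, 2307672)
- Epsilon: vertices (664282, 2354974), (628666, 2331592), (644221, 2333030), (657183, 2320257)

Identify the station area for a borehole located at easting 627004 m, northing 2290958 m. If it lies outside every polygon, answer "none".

Cast a ray rightward from (627004, 2290958). For each polygon, the edges (by vertex number in listed order) whose endpoints lie on opposite sides of northing = 2290958, where each meets that height, and whether that is right or left of the point:
Gamma: 5–6 at easting≈618206.2 (left), 6–1 at easting≈620163.3 (left) → 0 crossings.
Delta: no edge straddles that height → 0 crossings.
Lambda: no edge straddles that height → 0 crossings.
Mu: no edge straddles that height → 0 crossings.
Epsilon: no edge straddles that height → 0 crossings.
All counts are even, so the point lies outside every listed polygon.

none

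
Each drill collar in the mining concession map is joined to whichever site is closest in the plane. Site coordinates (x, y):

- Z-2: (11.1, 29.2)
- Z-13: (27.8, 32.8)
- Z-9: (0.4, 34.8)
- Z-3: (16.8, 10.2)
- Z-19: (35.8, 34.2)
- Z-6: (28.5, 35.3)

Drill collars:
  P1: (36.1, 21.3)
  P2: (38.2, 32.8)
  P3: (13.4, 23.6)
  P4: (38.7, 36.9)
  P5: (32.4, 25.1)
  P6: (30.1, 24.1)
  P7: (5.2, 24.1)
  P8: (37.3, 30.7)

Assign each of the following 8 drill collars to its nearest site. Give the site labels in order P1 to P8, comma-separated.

Z-19, Z-19, Z-2, Z-19, Z-13, Z-13, Z-2, Z-19

P1 → Z-19 (d²=166.50)
P2 → Z-19 (d²=7.72)
P3 → Z-2 (d²=36.65)
P4 → Z-19 (d²=15.70)
P5 → Z-13 (d²=80.45)
P6 → Z-13 (d²=80.98)
P7 → Z-2 (d²=60.82)
P8 → Z-19 (d²=14.50)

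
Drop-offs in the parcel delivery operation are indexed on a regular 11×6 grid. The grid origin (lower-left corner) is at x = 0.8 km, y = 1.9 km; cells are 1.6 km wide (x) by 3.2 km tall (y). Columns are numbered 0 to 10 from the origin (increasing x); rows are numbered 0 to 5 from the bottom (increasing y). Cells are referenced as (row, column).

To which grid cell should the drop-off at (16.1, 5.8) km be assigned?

(1, 9)

Column index: ⌊(16.1 − 0.8) / 1.6⌋ = ⌊9.562⌋ = 9
Row offset from origin: ⌊(5.8 − 1.9) / 3.2⌋ = ⌊1.219⌋ = 1 → row 1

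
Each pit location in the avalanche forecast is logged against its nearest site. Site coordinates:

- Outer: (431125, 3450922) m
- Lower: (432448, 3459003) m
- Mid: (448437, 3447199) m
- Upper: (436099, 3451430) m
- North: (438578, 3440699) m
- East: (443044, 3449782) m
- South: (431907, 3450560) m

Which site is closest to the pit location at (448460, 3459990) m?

Squared distances to each site:
Outer: 382730849.000; Lower: 257358313.000; Mid: 163610210.000; Upper: 226067921.000; North: 469796605.000; East: 133536320.000; South: 362926709.000.
Minimum at East.

East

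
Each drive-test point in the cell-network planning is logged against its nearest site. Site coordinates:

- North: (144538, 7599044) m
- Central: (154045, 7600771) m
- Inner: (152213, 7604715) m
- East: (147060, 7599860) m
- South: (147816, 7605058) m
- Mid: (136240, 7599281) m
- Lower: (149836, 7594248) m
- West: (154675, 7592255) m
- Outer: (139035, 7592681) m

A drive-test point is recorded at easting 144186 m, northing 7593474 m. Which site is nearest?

Squared distances to each site:
North: 31148804.000; Central: 150446090.000; Inner: 190792810.000; East: 49040872.000; South: 147365956.000; Mid: 96860165.000; Lower: 32521576.000; West: 111505082.000; Outer: 27161650.000.
Minimum at Outer.

Outer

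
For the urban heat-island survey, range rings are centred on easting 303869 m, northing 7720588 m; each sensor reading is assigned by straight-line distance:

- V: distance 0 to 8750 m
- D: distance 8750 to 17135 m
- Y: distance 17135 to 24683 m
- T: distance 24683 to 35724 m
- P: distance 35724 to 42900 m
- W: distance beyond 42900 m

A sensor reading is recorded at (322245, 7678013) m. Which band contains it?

Distance = √((322245−303869)² + (7678013−7720588)²) = √(337677376.000 + 1812630625.000) = 46371.414 m.
42900 ≤ 46371.414 < ∞ → W.

W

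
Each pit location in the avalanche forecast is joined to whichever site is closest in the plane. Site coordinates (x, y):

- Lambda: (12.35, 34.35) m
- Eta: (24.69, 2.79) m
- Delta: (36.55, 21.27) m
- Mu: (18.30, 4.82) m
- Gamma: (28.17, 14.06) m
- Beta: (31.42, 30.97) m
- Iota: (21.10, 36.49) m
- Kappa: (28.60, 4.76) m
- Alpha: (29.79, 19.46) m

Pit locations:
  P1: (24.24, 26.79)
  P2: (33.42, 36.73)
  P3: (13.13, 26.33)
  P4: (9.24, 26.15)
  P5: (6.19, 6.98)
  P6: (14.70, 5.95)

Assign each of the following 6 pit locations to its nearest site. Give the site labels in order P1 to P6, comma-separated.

Beta, Beta, Lambda, Lambda, Mu, Mu

P1 → Beta (d²=69.02)
P2 → Beta (d²=37.18)
P3 → Lambda (d²=64.93)
P4 → Lambda (d²=76.91)
P5 → Mu (d²=151.32)
P6 → Mu (d²=14.24)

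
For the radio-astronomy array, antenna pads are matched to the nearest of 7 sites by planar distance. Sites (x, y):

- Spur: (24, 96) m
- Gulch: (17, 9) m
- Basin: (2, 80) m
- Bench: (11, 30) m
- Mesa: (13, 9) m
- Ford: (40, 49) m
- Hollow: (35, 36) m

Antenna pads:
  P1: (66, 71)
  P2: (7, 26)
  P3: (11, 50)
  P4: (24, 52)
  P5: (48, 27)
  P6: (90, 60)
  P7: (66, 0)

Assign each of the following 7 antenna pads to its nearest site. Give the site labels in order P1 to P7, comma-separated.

P1 → Ford (d²=1160.00)
P2 → Bench (d²=32.00)
P3 → Bench (d²=400.00)
P4 → Ford (d²=265.00)
P5 → Hollow (d²=250.00)
P6 → Ford (d²=2621.00)
P7 → Hollow (d²=2257.00)

Ford, Bench, Bench, Ford, Hollow, Ford, Hollow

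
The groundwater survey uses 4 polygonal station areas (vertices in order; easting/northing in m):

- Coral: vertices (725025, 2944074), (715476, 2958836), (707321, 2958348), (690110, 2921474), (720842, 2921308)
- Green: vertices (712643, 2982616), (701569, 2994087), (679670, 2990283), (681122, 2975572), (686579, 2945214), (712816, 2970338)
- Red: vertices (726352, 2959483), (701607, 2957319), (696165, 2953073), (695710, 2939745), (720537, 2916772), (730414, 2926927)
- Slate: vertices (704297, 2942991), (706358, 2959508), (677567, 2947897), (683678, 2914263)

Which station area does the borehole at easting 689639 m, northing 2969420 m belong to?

Green

Cast a ray rightward from (689639, 2969420). For each polygon, the edges (by vertex number in listed order) whose endpoints lie on opposite sides of northing = 2969420, where each meets that height, and whether that is right or left of the point:
Coral: no edge straddles that height → 0 crossings.
Green: 4–5 at easting≈682227.9 (left), 5–6 at easting≈711857.3 (right) → 1 crossing.
Red: no edge straddles that height → 0 crossings.
Slate: no edge straddles that height → 0 crossings.
Only Green has an odd count, so the point is inside Green.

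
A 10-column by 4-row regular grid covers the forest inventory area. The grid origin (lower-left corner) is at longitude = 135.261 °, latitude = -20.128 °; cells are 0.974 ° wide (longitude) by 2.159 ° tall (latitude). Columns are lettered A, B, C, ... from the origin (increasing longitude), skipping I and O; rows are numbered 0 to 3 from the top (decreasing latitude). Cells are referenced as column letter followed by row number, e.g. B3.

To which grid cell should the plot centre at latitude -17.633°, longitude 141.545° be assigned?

Column index: ⌊(141.545 − 135.261) / 0.974⌋ = ⌊6.452⌋ = 6 → column G
Row offset from origin: ⌊(-17.633 − -20.128) / 2.159⌋ = ⌊1.156⌋ = 1 → row 2 (counted from top)

G2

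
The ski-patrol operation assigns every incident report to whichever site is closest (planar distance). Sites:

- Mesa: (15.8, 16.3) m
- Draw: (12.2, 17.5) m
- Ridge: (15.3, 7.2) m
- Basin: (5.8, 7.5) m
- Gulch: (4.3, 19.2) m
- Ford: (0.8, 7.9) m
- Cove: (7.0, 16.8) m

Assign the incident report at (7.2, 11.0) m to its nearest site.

Squared distances to each site:
Mesa: 102.050; Draw: 67.250; Ridge: 80.050; Basin: 14.210; Gulch: 75.650; Ford: 50.570; Cove: 33.680.
Minimum at Basin.

Basin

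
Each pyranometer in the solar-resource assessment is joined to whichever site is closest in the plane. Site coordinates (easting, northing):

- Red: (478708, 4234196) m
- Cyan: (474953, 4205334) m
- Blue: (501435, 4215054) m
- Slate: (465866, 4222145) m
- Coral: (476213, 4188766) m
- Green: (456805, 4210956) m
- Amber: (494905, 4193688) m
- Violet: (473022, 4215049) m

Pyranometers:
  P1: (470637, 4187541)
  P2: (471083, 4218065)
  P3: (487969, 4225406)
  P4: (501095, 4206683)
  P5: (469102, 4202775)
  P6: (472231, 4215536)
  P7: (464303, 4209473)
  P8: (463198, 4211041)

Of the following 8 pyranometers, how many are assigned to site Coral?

1

P1 → Coral
P2 → Violet
P3 → Red
P4 → Blue
P5 → Cyan
P6 → Violet
P7 → Green
P8 → Green
1 of the 8 goes to Coral.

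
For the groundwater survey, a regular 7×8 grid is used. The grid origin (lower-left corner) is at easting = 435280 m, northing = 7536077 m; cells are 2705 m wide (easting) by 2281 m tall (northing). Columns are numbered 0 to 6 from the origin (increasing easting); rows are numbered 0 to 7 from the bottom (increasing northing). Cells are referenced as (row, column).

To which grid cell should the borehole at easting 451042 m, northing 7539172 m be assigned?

(1, 5)

Column index: ⌊(451042 − 435280) / 2705⌋ = ⌊5.827⌋ = 5
Row offset from origin: ⌊(7539172 − 7536077) / 2281⌋ = ⌊1.357⌋ = 1 → row 1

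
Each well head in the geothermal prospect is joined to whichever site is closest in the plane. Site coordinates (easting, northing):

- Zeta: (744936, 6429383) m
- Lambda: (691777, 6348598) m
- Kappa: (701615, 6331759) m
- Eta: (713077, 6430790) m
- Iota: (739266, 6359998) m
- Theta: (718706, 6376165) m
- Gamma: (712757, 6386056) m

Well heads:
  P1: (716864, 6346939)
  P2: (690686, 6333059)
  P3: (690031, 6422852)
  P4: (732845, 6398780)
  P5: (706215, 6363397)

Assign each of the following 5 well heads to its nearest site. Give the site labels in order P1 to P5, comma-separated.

P1 → Kappa (d²=462964401.00)
P2 → Kappa (d²=121133041.00)
P3 → Eta (d²=594129960.00)
P4 → Gamma (d²=565427920.00)
P5 → Theta (d²=319046905.00)

Kappa, Kappa, Eta, Gamma, Theta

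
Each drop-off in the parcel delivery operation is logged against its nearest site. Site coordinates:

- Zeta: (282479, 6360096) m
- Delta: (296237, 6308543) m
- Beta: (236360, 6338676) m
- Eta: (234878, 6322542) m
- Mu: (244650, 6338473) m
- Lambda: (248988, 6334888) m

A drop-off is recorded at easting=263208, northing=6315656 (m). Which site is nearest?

Lambda

Squared distances to each site:
Zeta: 2346285041.000; Delta: 1141509610.000; Beta: 1250735504.000; Eta: 850005896.000; Mu: 865014853.000; Lambda: 572078224.000.
Minimum at Lambda.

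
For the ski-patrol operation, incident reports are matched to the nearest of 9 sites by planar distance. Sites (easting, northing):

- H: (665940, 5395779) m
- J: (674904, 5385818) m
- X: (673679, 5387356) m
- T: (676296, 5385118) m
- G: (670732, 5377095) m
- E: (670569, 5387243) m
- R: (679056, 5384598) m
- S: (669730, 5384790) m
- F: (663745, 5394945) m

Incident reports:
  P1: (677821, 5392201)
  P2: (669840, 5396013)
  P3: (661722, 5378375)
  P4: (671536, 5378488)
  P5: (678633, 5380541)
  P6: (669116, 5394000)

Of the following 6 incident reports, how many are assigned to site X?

1

P1 → X
P2 → H
P3 → G
P4 → G
P5 → R
P6 → H
1 of the 6 goes to X.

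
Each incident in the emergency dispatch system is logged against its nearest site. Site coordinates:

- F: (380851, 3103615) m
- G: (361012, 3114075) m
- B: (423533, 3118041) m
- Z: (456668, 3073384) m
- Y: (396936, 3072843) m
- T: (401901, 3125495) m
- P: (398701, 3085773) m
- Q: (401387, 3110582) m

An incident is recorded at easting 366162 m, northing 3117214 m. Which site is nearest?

Squared distances to each site:
F: 400699522.000; G: 36375821.000; B: 3292115570.000; Z: 10112404936.000; Y: 2915824717.000; T: 1345851082.000; P: 2047323002.000; Q: 1284784049.000.
Minimum at G.

G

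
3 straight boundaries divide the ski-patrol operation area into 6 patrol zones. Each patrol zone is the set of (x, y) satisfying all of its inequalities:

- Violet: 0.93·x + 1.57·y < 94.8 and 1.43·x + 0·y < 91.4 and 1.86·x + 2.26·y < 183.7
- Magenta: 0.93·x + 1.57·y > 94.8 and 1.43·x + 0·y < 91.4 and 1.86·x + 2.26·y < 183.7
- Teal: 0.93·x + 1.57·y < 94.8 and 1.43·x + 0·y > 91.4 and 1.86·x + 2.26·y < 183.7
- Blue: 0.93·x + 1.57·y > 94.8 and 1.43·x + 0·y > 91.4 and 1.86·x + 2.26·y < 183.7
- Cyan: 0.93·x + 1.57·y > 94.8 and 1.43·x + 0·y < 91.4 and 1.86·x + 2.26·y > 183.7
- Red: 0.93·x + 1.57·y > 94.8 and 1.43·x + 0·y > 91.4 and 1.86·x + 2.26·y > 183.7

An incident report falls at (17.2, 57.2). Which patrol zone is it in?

Magenta

0.93·17.2 + 1.57·57.2 = 105.800, which is > 94.8
1.43·17.2 + 0·57.2 = 24.596, which is < 91.4
1.86·17.2 + 2.26·57.2 = 161.264, which is < 183.7
This sign pattern matches Magenta.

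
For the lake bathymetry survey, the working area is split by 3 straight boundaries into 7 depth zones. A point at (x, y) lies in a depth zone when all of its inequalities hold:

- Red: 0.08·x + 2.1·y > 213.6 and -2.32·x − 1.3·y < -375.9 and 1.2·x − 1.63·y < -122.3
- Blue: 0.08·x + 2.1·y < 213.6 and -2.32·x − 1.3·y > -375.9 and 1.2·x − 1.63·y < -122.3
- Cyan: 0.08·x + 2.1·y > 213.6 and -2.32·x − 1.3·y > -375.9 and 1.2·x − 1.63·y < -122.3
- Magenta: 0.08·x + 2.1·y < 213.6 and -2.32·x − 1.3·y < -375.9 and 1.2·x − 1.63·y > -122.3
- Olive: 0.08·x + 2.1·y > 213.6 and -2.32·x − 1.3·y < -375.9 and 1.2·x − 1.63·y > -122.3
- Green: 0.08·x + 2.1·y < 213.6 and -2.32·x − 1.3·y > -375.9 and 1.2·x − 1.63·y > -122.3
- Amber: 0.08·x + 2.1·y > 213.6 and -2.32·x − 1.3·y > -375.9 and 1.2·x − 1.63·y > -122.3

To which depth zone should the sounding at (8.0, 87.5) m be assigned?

Blue

0.08·8.0 + 2.1·87.5 = 184.390, which is < 213.6
-2.32·8.0 − 1.3·87.5 = -132.310, which is > -375.9
1.2·8.0 − 1.63·87.5 = -133.025, which is < -122.3
This sign pattern matches Blue.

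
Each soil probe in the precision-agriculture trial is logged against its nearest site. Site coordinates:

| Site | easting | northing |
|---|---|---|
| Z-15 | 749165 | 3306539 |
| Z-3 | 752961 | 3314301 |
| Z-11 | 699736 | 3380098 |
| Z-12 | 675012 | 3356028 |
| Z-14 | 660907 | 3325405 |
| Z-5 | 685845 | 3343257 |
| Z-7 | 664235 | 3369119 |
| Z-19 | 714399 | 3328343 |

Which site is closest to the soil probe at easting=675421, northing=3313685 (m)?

Z-14

Squared distances to each site:
Z-15: 5489242852.000; Z-3: 6012831056.000; Z-11: 5001905794.000; Z-12: 1793096930.000; Z-14: 348014596.000; Z-5: 983162960.000; Z-7: 3198054952.000; Z-19: 1734141448.000.
Minimum at Z-14.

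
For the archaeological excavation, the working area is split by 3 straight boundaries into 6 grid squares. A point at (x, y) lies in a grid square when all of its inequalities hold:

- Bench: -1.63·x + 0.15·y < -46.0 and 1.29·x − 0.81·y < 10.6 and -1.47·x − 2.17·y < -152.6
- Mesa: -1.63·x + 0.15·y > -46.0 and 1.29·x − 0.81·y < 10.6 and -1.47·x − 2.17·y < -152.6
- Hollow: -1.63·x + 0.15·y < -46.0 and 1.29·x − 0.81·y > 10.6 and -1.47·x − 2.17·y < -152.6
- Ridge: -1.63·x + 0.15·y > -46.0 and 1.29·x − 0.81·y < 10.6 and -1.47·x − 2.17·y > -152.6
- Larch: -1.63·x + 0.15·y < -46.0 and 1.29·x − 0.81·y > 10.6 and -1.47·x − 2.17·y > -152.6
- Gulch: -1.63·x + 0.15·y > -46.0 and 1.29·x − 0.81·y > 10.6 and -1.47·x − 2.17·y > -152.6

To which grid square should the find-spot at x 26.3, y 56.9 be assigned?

Mesa

-1.63·26.3 + 0.15·56.9 = -34.334, which is > -46.0
1.29·26.3 − 0.81·56.9 = -12.162, which is < 10.6
-1.47·26.3 − 2.17·56.9 = -162.134, which is < -152.6
This sign pattern matches Mesa.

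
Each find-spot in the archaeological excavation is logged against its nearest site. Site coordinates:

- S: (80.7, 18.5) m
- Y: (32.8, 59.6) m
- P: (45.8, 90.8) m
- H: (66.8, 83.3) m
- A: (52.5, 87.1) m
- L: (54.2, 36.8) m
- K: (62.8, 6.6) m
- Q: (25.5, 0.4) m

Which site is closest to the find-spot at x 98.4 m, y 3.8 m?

S

Squared distances to each site:
S: 529.380; Y: 7417.000; P: 10335.760; H: 7318.810; A: 9045.700; L: 3042.640; K: 1275.200; Q: 5325.970.
Minimum at S.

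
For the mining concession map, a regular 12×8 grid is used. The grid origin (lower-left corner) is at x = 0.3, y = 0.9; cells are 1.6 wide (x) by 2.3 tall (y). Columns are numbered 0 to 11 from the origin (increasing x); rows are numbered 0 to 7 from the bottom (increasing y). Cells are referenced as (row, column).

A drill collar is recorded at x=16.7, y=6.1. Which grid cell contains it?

(2, 10)

Column index: ⌊(16.7 − 0.3) / 1.6⌋ = ⌊10.250⌋ = 10
Row offset from origin: ⌊(6.1 − 0.9) / 2.3⌋ = ⌊2.261⌋ = 2 → row 2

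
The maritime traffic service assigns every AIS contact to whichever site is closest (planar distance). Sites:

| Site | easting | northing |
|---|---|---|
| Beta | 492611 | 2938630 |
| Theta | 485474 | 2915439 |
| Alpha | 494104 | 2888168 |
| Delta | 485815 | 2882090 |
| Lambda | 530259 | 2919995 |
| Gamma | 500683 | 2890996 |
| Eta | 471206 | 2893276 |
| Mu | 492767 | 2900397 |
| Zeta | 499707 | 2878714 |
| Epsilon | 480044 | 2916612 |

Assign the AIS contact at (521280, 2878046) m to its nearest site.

Zeta

Squared distances to each site:
Beta: 4492332617.000; Theta: 2680306085.000; Alpha: 840989860.000; Delta: 1274120161.000; Lambda: 1840341042.000; Gamma: 591938909.000; Eta: 2739358376.000; Mu: 1312558370.000; Zeta: 465840553.000; Epsilon: 3187744052.000.
Minimum at Zeta.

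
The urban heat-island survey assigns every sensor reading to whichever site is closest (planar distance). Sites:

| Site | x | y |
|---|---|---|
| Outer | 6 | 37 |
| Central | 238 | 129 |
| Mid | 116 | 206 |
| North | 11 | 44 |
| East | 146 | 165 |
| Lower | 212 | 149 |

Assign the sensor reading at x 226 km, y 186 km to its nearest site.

Lower

Squared distances to each site:
Outer: 70601.000; Central: 3393.000; Mid: 12500.000; North: 66389.000; East: 6841.000; Lower: 1565.000.
Minimum at Lower.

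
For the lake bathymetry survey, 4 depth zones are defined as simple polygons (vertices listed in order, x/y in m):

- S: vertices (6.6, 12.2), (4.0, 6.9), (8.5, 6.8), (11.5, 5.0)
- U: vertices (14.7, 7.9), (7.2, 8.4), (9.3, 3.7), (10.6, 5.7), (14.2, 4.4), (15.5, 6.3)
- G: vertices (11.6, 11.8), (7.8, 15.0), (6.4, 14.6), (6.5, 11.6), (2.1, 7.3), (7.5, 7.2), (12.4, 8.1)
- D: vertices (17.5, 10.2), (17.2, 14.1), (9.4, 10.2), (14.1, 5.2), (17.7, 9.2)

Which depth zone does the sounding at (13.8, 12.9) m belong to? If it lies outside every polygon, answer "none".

Cast a ray rightward from (13.8, 12.9). For each polygon, the edges (by vertex number in listed order) whose endpoints lie on opposite sides of y = 12.9, where each meets that height, and whether that is right or left of the point:
S: no edge straddles that height → 0 crossings.
U: no edge straddles that height → 0 crossings.
G: 1–2 at x≈10.29 (left), 3–4 at x≈6.46 (left) → 0 crossings.
D: 1–2 at x≈17.29 (right), 2–3 at x≈14.80 (right) → 2 crossings.
All counts are even, so the point lies outside every listed polygon.

none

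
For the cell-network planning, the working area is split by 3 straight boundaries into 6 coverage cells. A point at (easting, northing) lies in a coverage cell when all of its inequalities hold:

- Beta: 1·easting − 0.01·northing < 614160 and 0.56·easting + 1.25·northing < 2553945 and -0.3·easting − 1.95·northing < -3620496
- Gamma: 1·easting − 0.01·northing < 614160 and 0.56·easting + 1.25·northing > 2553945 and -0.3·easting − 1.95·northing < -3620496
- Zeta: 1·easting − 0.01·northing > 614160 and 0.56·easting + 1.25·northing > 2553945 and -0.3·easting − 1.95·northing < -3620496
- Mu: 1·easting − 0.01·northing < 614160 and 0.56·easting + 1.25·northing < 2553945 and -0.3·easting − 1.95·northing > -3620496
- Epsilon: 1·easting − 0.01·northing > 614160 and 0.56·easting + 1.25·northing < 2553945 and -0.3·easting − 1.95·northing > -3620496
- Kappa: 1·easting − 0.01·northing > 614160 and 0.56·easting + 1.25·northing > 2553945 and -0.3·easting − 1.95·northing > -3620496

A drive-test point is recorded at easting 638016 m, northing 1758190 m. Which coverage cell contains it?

1·638016 − 0.01·1758190 = 620434.100, which is > 614160
0.56·638016 + 1.25·1758190 = 2555026.460, which is > 2553945
-0.3·638016 − 1.95·1758190 = -3619875.300, which is > -3620496
This sign pattern matches Kappa.

Kappa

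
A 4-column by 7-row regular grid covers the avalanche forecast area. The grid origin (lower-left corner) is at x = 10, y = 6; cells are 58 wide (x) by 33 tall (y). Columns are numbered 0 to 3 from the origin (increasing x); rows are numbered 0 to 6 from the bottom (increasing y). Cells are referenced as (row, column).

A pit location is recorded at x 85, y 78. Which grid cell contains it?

(2, 1)

Column index: ⌊(85 − 10) / 58⌋ = ⌊1.293⌋ = 1
Row offset from origin: ⌊(78 − 6) / 33⌋ = ⌊2.182⌋ = 2 → row 2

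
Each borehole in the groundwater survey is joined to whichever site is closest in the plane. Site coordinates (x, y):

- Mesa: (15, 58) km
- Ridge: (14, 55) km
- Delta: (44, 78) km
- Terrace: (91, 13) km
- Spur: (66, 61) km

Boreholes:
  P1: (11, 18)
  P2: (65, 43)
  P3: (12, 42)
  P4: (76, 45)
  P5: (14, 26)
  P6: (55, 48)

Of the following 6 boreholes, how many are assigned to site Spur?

3

P1 → Ridge
P2 → Spur
P3 → Ridge
P4 → Spur
P5 → Ridge
P6 → Spur
3 of the 6 go to Spur.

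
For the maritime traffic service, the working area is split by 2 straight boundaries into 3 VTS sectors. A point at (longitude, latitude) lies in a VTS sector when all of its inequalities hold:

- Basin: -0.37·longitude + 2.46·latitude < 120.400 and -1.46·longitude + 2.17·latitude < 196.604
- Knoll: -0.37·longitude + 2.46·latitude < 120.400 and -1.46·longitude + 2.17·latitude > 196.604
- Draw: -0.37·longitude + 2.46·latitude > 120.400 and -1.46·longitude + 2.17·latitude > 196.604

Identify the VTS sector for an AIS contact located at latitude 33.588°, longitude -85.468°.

-0.37·-85.468 + 2.46·33.588 = 114.250, which is < 120.400
-1.46·-85.468 + 2.17·33.588 = 197.669, which is > 196.604
This sign pattern matches Knoll.

Knoll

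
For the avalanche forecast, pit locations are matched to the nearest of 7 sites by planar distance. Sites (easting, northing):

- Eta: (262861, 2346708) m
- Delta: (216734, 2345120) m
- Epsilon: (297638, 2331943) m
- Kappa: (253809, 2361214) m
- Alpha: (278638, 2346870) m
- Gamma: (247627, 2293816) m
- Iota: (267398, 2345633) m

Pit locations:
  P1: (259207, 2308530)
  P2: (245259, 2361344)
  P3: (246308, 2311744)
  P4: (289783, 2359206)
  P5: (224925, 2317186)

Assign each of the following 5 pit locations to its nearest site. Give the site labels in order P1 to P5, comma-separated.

P1 → Gamma (d²=350598196.00)
P2 → Kappa (d²=73119400.00)
P3 → Gamma (d²=323152945.00)
P4 → Alpha (d²=276387921.00)
P5 → Delta (d²=847400837.00)

Gamma, Kappa, Gamma, Alpha, Delta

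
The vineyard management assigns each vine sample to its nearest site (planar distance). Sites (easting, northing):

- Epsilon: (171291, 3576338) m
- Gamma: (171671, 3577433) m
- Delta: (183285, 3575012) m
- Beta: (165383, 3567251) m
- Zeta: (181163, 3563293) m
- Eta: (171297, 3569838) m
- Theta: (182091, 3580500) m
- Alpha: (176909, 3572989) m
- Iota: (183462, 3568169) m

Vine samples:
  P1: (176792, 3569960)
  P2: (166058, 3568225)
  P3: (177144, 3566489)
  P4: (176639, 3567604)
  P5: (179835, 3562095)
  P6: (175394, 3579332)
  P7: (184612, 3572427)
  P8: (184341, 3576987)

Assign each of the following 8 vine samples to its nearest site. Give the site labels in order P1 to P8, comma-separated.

P1 → Alpha (d²=9188530.00)
P2 → Beta (d²=1404301.00)
P3 → Zeta (d²=26366777.00)
P4 → Alpha (d²=29071125.00)
P5 → Zeta (d²=3198788.00)
P6 → Gamma (d²=17466930.00)
P7 → Delta (d²=8443154.00)
P8 → Delta (d²=5015761.00)

Alpha, Beta, Zeta, Alpha, Zeta, Gamma, Delta, Delta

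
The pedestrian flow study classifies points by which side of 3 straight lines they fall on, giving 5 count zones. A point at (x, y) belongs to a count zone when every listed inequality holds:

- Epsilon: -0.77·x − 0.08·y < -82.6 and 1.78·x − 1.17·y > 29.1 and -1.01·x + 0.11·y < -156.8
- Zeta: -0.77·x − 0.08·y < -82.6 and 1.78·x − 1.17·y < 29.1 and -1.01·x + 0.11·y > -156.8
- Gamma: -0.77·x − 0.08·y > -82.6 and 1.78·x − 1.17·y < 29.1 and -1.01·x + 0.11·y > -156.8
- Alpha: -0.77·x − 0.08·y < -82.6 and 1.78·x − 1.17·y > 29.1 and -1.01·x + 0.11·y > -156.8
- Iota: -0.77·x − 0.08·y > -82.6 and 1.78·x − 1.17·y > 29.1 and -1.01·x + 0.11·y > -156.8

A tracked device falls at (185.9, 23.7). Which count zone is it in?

-0.77·185.9 − 0.08·23.7 = -145.039, which is < -82.6
1.78·185.9 − 1.17·23.7 = 303.173, which is > 29.1
-1.01·185.9 + 0.11·23.7 = -185.152, which is < -156.8
This sign pattern matches Epsilon.

Epsilon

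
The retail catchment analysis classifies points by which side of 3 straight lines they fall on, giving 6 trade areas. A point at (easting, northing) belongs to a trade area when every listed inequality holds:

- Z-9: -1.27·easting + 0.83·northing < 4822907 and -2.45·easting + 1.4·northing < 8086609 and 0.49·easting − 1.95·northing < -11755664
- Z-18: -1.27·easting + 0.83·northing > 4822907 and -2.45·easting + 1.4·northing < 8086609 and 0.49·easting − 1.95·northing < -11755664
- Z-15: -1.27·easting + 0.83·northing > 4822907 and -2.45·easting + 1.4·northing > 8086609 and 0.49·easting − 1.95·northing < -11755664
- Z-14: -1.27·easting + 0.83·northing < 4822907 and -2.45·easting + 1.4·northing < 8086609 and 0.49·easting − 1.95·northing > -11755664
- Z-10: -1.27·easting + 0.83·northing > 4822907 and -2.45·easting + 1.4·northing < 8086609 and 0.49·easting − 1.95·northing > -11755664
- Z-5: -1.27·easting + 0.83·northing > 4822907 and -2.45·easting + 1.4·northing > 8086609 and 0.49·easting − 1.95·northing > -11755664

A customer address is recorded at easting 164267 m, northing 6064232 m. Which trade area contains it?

-1.27·164267 + 0.83·6064232 = 4824693.470, which is > 4822907
-2.45·164267 + 1.4·6064232 = 8087470.650, which is > 8086609
0.49·164267 − 1.95·6064232 = -11744761.570, which is > -11755664
This sign pattern matches Z-5.

Z-5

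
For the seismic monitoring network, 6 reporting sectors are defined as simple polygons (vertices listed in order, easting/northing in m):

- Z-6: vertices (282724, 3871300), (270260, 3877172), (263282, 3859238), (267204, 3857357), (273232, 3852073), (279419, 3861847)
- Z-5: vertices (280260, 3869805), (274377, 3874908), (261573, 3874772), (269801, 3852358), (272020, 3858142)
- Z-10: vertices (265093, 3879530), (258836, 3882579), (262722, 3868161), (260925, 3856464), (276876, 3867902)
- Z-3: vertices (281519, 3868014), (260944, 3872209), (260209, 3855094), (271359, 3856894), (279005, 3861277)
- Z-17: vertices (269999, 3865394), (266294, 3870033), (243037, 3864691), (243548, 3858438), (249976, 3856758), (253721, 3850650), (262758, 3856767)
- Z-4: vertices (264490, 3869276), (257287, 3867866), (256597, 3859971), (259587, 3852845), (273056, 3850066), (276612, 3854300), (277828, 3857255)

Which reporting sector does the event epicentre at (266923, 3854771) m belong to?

Cast a ray rightward from (266923, 3854771). For each polygon, the edges (by vertex number in listed order) whose endpoints lie on opposite sides of northing = 3854771, where each meets that height, and whether that is right or left of the point:
Z-6: 4–5 at easting≈270154.1 (right), 5–6 at easting≈274939.9 (right) → 2 crossings.
Z-5: 3–4 at easting≈268915.2 (right), 4–5 at easting≈270726.7 (right) → 2 crossings.
Z-10: no edge straddles that height → 0 crossings.
Z-3: no edge straddles that height → 0 crossings.
Z-17: 5–6 at easting≈251194.3 (left), 6–7 at easting≈259809.2 (left) → 0 crossings.
Z-4: 3–4 at easting≈258778.9 (left), 6–7 at easting≈276805.8 (right) → 1 crossing.
Only Z-4 has an odd count, so the point is inside Z-4.

Z-4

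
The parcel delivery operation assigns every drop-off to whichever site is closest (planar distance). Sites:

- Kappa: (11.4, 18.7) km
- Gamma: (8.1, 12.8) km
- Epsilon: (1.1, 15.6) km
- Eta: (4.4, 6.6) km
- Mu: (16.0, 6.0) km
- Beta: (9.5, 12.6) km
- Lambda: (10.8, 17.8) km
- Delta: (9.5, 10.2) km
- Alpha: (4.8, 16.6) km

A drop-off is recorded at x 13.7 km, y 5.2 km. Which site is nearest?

Mu

Squared distances to each site:
Kappa: 187.540; Gamma: 89.120; Epsilon: 266.920; Eta: 88.450; Mu: 5.930; Beta: 72.400; Lambda: 167.170; Delta: 42.640; Alpha: 209.170.
Minimum at Mu.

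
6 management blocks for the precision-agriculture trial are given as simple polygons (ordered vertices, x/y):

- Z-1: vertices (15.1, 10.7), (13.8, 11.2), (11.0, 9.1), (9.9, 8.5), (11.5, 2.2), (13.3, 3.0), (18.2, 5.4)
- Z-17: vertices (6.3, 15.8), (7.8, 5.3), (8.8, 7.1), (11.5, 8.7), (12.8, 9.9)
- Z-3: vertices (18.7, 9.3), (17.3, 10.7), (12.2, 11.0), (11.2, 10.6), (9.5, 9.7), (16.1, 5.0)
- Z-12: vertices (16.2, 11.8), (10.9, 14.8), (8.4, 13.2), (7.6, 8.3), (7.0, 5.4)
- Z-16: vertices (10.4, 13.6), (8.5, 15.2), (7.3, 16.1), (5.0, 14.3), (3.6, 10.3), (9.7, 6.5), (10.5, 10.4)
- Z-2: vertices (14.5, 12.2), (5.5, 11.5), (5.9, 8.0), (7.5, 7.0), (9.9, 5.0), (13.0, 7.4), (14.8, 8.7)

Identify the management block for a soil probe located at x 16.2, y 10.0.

Cast a ray rightward from (16.2, 10.0). For each polygon, the edges (by vertex number in listed order) whose endpoints lie on opposite sides of y = 10.0, where each meets that height, and whether that is right or left of the point:
Z-1: 2–3 at x≈12.20 (left), 7–1 at x≈15.51 (left) → 0 crossings.
Z-17: 1–2 at x≈7.13 (left), 5–1 at x≈12.69 (left) → 0 crossings.
Z-3: 1–2 at x≈18.00 (right), 4–5 at x≈10.07 (left) → 1 crossing.
Z-12: 3–4 at x≈7.88 (left), 5–1 at x≈13.61 (left) → 0 crossings.
Z-16: 5–6 at x≈4.08 (left), 6–7 at x≈10.42 (left) → 0 crossings.
Z-2: 2–3 at x≈5.67 (left), 7–1 at x≈14.69 (left) → 0 crossings.
Only Z-3 has an odd count, so the point is inside Z-3.

Z-3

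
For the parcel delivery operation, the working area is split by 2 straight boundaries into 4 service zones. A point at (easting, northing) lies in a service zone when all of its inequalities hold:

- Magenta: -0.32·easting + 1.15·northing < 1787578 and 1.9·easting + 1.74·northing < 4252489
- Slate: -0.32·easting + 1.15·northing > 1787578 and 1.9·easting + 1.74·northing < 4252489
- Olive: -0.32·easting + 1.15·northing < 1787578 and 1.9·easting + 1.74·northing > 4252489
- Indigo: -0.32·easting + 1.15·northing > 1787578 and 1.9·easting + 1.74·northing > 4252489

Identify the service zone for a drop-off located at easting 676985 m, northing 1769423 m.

Indigo

-0.32·676985 + 1.15·1769423 = 1818201.250, which is > 1787578
1.9·676985 + 1.74·1769423 = 4365067.520, which is > 4252489
This sign pattern matches Indigo.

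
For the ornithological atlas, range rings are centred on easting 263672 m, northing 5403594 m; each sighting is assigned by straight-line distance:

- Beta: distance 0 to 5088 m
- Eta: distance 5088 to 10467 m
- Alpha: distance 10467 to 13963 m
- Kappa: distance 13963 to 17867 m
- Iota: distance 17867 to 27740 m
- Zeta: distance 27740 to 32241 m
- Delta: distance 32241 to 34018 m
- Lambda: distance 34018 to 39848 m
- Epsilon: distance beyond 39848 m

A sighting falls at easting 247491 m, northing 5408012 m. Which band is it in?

Distance = √((247491−263672)² + (5408012−5403594)²) = √(261824761.000 + 19518724.000) = 16773.297 m.
13963 ≤ 16773.297 < 17867 → Kappa.

Kappa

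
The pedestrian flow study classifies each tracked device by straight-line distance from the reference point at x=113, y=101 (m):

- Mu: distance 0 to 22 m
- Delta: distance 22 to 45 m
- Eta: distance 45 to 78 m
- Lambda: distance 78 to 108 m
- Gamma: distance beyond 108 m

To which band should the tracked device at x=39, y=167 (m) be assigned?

Distance = √((39−113)² + (167−101)²) = √(5476.000 + 4356.000) = 99.156 m.
78 ≤ 99.156 < 108 → Lambda.

Lambda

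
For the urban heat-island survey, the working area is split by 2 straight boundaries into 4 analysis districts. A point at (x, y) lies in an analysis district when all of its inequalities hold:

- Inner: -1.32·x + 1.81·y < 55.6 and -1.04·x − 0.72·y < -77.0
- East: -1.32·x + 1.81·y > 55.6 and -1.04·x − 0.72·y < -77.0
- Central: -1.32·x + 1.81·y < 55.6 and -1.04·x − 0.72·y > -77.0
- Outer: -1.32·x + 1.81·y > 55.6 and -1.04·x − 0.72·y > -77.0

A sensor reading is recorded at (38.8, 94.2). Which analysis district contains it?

East

-1.32·38.8 + 1.81·94.2 = 119.286, which is > 55.6
-1.04·38.8 − 0.72·94.2 = -108.176, which is < -77.0
This sign pattern matches East.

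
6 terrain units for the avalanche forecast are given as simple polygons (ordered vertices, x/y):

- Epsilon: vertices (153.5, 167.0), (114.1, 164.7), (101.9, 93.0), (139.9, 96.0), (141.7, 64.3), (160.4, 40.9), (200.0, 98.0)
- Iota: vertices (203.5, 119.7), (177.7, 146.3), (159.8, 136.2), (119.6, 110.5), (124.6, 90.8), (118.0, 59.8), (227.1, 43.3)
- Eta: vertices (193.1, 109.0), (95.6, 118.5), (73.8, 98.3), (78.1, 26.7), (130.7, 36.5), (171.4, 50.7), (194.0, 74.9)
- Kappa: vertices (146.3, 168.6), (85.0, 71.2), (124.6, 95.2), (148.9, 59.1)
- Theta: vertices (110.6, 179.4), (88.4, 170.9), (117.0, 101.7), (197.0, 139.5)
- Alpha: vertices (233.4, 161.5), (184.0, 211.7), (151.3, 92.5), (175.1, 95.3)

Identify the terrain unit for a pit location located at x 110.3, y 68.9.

Cast a ray rightward from (110.3, 68.9). For each polygon, the edges (by vertex number in listed order) whose endpoints lie on opposite sides of y = 68.9, where each meets that height, and whether that is right or left of the point:
Epsilon: 4–5 at x≈141.44 (right), 6–7 at x≈179.82 (right) → 2 crossings.
Iota: 5–6 at x≈119.94 (right), 7–1 at x≈219.19 (right) → 2 crossings.
Eta: 3–4 at x≈75.57 (left), 6–7 at x≈188.40 (right) → 1 crossing.
Kappa: 3–4 at x≈142.30 (right), 4–1 at x≈148.67 (right) → 2 crossings.
Theta: no edge straddles that height → 0 crossings.
Alpha: no edge straddles that height → 0 crossings.
Only Eta has an odd count, so the point is inside Eta.

Eta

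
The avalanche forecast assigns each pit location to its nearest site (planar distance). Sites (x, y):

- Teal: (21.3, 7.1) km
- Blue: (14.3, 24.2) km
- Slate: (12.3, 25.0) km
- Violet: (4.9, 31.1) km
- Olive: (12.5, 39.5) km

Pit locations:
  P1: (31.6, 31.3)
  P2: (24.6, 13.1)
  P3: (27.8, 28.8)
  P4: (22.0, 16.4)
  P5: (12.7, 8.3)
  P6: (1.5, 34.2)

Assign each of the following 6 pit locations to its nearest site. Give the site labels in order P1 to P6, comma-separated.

Blue, Teal, Blue, Teal, Teal, Violet

P1 → Blue (d²=349.70)
P2 → Teal (d²=46.89)
P3 → Blue (d²=203.41)
P4 → Teal (d²=86.98)
P5 → Teal (d²=75.40)
P6 → Violet (d²=21.17)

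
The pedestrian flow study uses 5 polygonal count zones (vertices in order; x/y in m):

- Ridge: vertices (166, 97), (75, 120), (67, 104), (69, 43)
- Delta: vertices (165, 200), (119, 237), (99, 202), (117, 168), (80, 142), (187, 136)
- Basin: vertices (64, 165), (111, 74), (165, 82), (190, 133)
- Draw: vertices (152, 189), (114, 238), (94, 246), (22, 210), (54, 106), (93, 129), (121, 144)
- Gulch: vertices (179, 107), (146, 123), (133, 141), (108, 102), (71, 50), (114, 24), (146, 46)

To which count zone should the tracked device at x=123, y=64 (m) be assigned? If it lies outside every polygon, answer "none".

Cast a ray rightward from (123, 64). For each polygon, the edges (by vertex number in listed order) whose endpoints lie on opposite sides of y = 64, where each meets that height, and whether that is right or left of the point:
Ridge: 3–4 at x≈68.3 (left), 4–1 at x≈106.7 (left) → 0 crossings.
Delta: no edge straddles that height → 0 crossings.
Basin: no edge straddles that height → 0 crossings.
Draw: no edge straddles that height → 0 crossings.
Gulch: 4–5 at x≈81.0 (left), 7–1 at x≈155.7 (right) → 1 crossing.
Only Gulch has an odd count, so the point is inside Gulch.

Gulch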